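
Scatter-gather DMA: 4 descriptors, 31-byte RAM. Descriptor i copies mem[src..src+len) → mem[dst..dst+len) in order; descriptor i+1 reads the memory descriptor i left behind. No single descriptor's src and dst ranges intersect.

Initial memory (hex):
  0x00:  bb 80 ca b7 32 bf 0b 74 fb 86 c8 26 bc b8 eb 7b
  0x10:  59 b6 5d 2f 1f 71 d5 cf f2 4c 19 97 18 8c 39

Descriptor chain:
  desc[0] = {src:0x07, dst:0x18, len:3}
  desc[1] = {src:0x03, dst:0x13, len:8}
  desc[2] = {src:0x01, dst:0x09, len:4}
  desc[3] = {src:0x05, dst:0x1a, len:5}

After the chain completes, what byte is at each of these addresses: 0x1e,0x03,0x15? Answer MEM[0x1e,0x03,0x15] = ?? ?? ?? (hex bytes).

[0] 0x07->0x18 len=3 : 74 fb 86
[1] 0x03->0x13 len=8 : b7 32 bf 0b 74 fb 86 c8
[2] 0x01->0x09 len=4 : 80 ca b7 32
[3] 0x05->0x1a len=5 : bf 0b 74 fb 80
query mem[0x1e]=0x80, mem[0x03]=0xb7, mem[0x15]=0xbf

MEM[0x1e,0x03,0x15] = 80 b7 bf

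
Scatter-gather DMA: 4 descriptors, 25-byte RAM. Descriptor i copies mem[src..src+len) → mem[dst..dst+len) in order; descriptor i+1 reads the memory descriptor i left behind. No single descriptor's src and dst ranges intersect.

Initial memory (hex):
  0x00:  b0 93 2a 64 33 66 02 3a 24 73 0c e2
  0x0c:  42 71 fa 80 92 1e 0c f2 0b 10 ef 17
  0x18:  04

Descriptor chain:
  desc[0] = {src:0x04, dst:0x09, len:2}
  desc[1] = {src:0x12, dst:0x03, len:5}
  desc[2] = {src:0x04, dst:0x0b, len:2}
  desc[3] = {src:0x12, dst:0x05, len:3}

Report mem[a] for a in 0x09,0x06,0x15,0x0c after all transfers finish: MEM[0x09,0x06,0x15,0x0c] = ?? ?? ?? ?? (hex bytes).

#0 dst[0x09+2] := {0x33,0x66}
#1 dst[0x03+5] := {0x0c,0xf2,0x0b,0x10,0xef}
#2 dst[0x0b+2] := {0xf2,0x0b}
#3 dst[0x05+3] := {0x0c,0xf2,0x0b}
query mem[0x09]=0x33, mem[0x06]=0xf2, mem[0x15]=0x10, mem[0x0c]=0x0b

MEM[0x09,0x06,0x15,0x0c] = 33 f2 10 0b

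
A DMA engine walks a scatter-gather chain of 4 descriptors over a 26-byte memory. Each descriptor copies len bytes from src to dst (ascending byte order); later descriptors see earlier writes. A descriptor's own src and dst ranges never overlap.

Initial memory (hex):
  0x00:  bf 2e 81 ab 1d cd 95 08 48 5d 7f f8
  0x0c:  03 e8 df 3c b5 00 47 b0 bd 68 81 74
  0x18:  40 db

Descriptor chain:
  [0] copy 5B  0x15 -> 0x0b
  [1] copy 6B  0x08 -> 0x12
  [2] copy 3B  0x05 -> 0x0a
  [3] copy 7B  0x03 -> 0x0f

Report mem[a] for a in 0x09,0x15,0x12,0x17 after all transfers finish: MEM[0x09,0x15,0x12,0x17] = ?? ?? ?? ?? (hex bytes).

MEM[0x09,0x15,0x12,0x17] = 5d 5d 95 74

[0] 0x15->0x0b len=5 : 68 81 74 40 db
[1] 0x08->0x12 len=6 : 48 5d 7f 68 81 74
[2] 0x05->0x0a len=3 : cd 95 08
[3] 0x03->0x0f len=7 : ab 1d cd 95 08 48 5d
query mem[0x09]=0x5d, mem[0x15]=0x5d, mem[0x12]=0x95, mem[0x17]=0x74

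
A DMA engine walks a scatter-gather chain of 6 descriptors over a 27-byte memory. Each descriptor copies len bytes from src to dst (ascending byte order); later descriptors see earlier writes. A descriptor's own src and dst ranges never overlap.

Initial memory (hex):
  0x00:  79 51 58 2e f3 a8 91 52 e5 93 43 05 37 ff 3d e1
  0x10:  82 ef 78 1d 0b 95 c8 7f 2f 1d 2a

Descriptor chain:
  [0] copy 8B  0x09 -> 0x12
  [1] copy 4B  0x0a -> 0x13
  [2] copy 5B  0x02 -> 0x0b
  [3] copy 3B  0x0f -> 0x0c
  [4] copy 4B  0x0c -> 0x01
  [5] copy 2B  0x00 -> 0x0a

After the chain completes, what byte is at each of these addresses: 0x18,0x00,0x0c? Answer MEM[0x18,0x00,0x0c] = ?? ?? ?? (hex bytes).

MEM[0x18,0x00,0x0c] = e1 79 91

D0: mem[0x12..0x19] <- [93 43 05 37 ff 3d e1 82]
D1: mem[0x13..0x16] <- [43 05 37 ff]
D2: mem[0x0b..0x0f] <- [58 2e f3 a8 91]
D3: mem[0x0c..0x0e] <- [91 82 ef]
D4: mem[0x01..0x04] <- [91 82 ef 91]
D5: mem[0x0a..0x0b] <- [79 91]
query mem[0x18]=0xe1, mem[0x00]=0x79, mem[0x0c]=0x91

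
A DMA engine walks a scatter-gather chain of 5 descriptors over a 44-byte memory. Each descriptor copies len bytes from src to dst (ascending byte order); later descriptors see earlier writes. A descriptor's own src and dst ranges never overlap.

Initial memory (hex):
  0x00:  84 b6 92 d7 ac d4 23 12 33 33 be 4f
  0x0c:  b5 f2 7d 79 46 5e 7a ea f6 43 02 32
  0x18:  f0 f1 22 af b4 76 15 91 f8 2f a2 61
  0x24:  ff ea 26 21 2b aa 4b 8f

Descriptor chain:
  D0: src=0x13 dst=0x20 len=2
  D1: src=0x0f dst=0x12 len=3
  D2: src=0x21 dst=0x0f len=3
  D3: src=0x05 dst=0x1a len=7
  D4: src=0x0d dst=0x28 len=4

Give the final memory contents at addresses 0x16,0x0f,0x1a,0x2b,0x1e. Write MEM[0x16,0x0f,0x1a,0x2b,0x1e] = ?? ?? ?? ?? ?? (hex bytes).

MEM[0x16,0x0f,0x1a,0x2b,0x1e] = 02 f6 d4 a2 33

D0: mem[0x20..0x21] <- [ea f6]
D1: mem[0x12..0x14] <- [79 46 5e]
D2: mem[0x0f..0x11] <- [f6 a2 61]
D3: mem[0x1a..0x20] <- [d4 23 12 33 33 be 4f]
D4: mem[0x28..0x2b] <- [f2 7d f6 a2]
query mem[0x16]=0x02, mem[0x0f]=0xf6, mem[0x1a]=0xd4, mem[0x2b]=0xa2, mem[0x1e]=0x33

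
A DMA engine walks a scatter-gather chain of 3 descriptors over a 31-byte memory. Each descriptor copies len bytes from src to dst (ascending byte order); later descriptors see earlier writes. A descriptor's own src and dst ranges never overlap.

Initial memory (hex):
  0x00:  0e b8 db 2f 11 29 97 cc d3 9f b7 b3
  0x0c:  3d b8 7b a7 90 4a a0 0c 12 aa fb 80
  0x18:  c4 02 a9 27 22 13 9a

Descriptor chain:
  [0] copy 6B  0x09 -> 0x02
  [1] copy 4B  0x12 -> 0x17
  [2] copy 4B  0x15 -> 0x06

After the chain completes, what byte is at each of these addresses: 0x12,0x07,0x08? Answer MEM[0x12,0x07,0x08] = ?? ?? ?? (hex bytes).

#0 dst[0x02+6] := {0x9f,0xb7,0xb3,0x3d,0xb8,0x7b}
#1 dst[0x17+4] := {0xa0,0x0c,0x12,0xaa}
#2 dst[0x06+4] := {0xaa,0xfb,0xa0,0x0c}
query mem[0x12]=0xa0, mem[0x07]=0xfb, mem[0x08]=0xa0

MEM[0x12,0x07,0x08] = a0 fb a0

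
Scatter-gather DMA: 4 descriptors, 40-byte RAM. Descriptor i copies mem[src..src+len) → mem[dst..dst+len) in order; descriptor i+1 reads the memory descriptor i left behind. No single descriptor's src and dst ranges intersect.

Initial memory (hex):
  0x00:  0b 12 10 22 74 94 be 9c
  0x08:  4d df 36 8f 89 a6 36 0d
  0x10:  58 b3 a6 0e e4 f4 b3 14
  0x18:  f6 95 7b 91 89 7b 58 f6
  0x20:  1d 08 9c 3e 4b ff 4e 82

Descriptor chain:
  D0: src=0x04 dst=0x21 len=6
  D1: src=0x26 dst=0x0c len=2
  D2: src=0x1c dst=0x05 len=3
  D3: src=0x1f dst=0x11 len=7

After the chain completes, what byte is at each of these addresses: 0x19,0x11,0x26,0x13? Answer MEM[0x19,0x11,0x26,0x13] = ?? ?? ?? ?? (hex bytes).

#0 dst[0x21+6] := {0x74,0x94,0xbe,0x9c,0x4d,0xdf}
#1 dst[0x0c+2] := {0xdf,0x82}
#2 dst[0x05+3] := {0x89,0x7b,0x58}
#3 dst[0x11+7] := {0xf6,0x1d,0x74,0x94,0xbe,0x9c,0x4d}
query mem[0x19]=0x95, mem[0x11]=0xf6, mem[0x26]=0xdf, mem[0x13]=0x74

MEM[0x19,0x11,0x26,0x13] = 95 f6 df 74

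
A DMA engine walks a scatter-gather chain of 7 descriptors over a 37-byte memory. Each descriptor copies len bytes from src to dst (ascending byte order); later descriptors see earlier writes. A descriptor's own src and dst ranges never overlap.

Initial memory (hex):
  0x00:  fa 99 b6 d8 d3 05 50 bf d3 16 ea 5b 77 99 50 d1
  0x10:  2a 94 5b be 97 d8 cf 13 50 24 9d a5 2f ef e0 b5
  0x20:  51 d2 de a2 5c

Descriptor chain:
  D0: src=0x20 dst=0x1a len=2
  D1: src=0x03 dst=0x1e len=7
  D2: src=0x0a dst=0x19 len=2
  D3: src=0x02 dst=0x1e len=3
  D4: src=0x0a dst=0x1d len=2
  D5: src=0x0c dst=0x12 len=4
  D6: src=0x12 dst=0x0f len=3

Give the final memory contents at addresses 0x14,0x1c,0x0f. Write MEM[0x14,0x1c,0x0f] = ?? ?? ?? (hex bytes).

D0: mem[0x1a..0x1b] <- [51 d2]
D1: mem[0x1e..0x24] <- [d8 d3 05 50 bf d3 16]
D2: mem[0x19..0x1a] <- [ea 5b]
D3: mem[0x1e..0x20] <- [b6 d8 d3]
D4: mem[0x1d..0x1e] <- [ea 5b]
D5: mem[0x12..0x15] <- [77 99 50 d1]
D6: mem[0x0f..0x11] <- [77 99 50]
query mem[0x14]=0x50, mem[0x1c]=0x2f, mem[0x0f]=0x77

MEM[0x14,0x1c,0x0f] = 50 2f 77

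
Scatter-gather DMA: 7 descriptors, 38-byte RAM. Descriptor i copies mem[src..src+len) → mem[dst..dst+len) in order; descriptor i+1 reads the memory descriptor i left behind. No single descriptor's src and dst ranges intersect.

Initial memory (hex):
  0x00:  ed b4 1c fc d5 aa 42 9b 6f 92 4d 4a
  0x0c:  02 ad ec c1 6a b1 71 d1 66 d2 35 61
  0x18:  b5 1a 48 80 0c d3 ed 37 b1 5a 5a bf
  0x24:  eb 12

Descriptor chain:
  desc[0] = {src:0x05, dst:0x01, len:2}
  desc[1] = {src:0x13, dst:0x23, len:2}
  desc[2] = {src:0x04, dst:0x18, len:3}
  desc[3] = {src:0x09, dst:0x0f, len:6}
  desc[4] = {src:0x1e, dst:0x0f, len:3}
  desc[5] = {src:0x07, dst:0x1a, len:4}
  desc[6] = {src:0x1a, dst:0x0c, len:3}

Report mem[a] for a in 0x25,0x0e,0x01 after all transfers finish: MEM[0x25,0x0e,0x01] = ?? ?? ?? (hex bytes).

MEM[0x25,0x0e,0x01] = 12 92 aa

[0] 0x05->0x01 len=2 : aa 42
[1] 0x13->0x23 len=2 : d1 66
[2] 0x04->0x18 len=3 : d5 aa 42
[3] 0x09->0x0f len=6 : 92 4d 4a 02 ad ec
[4] 0x1e->0x0f len=3 : ed 37 b1
[5] 0x07->0x1a len=4 : 9b 6f 92 4d
[6] 0x1a->0x0c len=3 : 9b 6f 92
query mem[0x25]=0x12, mem[0x0e]=0x92, mem[0x01]=0xaa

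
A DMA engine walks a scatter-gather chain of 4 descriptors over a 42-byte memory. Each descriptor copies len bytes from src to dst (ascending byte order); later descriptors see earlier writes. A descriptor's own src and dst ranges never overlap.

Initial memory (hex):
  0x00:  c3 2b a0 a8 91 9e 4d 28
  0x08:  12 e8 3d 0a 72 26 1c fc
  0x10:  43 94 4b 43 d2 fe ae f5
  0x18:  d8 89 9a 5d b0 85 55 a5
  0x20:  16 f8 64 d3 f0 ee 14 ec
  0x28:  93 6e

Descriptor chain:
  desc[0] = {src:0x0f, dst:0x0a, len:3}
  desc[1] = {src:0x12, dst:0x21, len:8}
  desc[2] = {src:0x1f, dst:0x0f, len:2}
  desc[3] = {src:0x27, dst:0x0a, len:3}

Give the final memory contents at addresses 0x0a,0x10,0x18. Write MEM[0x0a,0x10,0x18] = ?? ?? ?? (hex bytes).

[0] 0x0f->0x0a len=3 : fc 43 94
[1] 0x12->0x21 len=8 : 4b 43 d2 fe ae f5 d8 89
[2] 0x1f->0x0f len=2 : a5 16
[3] 0x27->0x0a len=3 : d8 89 6e
query mem[0x0a]=0xd8, mem[0x10]=0x16, mem[0x18]=0xd8

MEM[0x0a,0x10,0x18] = d8 16 d8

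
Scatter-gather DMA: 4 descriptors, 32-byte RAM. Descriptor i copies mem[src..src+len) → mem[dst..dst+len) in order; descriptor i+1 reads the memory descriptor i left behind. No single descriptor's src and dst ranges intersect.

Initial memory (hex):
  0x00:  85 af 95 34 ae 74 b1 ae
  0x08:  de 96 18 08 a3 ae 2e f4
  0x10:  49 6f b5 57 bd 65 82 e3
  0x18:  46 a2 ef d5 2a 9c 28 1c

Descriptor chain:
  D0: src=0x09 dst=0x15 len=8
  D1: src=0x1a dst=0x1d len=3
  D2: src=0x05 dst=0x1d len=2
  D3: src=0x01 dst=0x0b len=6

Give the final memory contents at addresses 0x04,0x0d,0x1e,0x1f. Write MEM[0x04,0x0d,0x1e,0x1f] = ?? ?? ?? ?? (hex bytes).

D0: mem[0x15..0x1c] <- [96 18 08 a3 ae 2e f4 49]
D1: mem[0x1d..0x1f] <- [2e f4 49]
D2: mem[0x1d..0x1e] <- [74 b1]
D3: mem[0x0b..0x10] <- [af 95 34 ae 74 b1]
query mem[0x04]=0xae, mem[0x0d]=0x34, mem[0x1e]=0xb1, mem[0x1f]=0x49

MEM[0x04,0x0d,0x1e,0x1f] = ae 34 b1 49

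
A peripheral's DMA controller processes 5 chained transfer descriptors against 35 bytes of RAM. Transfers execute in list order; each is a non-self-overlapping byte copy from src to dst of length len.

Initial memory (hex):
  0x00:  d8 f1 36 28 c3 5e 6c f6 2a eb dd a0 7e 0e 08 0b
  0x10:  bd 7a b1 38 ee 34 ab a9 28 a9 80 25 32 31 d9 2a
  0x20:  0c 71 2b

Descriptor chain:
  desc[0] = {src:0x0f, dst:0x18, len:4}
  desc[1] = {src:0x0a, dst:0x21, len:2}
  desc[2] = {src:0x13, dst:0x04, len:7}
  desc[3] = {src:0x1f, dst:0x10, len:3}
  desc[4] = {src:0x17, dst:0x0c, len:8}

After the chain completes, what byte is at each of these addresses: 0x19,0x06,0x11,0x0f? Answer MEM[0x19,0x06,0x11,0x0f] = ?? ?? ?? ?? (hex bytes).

MEM[0x19,0x06,0x11,0x0f] = bd 34 32 7a

  after D0: wrote 4B at 0x18 = 0bbd7ab1
  after D1: wrote 2B at 0x21 = dda0
  after D2: wrote 7B at 0x04 = 38ee34aba90bbd
  after D3: wrote 3B at 0x10 = 2a0cdd
  after D4: wrote 8B at 0x0c = a90bbd7ab13231d9
query mem[0x19]=0xbd, mem[0x06]=0x34, mem[0x11]=0x32, mem[0x0f]=0x7a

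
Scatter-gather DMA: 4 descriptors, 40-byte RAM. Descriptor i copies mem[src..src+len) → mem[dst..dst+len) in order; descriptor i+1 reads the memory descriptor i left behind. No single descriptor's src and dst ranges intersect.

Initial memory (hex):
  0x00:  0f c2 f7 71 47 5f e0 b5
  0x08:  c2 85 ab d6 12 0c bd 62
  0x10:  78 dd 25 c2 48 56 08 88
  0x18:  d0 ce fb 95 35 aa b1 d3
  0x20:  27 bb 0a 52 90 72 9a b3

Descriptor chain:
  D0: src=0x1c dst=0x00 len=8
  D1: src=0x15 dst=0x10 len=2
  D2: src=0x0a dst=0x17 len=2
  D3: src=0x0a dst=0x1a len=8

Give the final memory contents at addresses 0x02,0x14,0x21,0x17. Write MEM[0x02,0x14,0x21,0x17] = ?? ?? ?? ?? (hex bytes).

#0 dst[0x00+8] := {0x35,0xaa,0xb1,0xd3,0x27,0xbb,0x0a,0x52}
#1 dst[0x10+2] := {0x56,0x08}
#2 dst[0x17+2] := {0xab,0xd6}
#3 dst[0x1a+8] := {0xab,0xd6,0x12,0x0c,0xbd,0x62,0x56,0x08}
query mem[0x02]=0xb1, mem[0x14]=0x48, mem[0x21]=0x08, mem[0x17]=0xab

MEM[0x02,0x14,0x21,0x17] = b1 48 08 ab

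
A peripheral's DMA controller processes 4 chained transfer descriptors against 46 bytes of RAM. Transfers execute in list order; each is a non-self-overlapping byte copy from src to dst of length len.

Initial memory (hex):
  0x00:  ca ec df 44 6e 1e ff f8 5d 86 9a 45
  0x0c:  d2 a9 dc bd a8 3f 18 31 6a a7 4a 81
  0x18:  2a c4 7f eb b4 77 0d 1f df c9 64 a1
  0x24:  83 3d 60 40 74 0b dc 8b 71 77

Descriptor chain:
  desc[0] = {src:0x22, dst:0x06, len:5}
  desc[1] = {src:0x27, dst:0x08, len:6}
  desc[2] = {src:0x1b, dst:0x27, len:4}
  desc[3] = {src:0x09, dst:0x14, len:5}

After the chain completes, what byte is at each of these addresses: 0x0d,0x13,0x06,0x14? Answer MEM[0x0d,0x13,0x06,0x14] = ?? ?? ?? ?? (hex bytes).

MEM[0x0d,0x13,0x06,0x14] = 71 31 64 74

[0] 0x22->0x06 len=5 : 64 a1 83 3d 60
[1] 0x27->0x08 len=6 : 40 74 0b dc 8b 71
[2] 0x1b->0x27 len=4 : eb b4 77 0d
[3] 0x09->0x14 len=5 : 74 0b dc 8b 71
query mem[0x0d]=0x71, mem[0x13]=0x31, mem[0x06]=0x64, mem[0x14]=0x74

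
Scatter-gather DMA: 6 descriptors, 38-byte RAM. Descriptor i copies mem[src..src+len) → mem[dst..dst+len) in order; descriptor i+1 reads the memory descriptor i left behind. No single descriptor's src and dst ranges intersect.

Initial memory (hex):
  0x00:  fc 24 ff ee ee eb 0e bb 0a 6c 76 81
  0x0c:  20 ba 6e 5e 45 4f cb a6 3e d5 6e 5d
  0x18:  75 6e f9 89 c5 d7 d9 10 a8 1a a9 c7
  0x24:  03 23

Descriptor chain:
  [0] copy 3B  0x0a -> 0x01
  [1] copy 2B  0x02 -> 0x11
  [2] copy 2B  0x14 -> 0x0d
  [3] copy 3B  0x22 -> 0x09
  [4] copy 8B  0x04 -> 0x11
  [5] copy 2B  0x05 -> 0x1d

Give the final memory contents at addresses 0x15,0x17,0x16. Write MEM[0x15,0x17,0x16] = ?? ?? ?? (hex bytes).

MEM[0x15,0x17,0x16] = 0a c7 a9

[0] 0x0a->0x01 len=3 : 76 81 20
[1] 0x02->0x11 len=2 : 81 20
[2] 0x14->0x0d len=2 : 3e d5
[3] 0x22->0x09 len=3 : a9 c7 03
[4] 0x04->0x11 len=8 : ee eb 0e bb 0a a9 c7 03
[5] 0x05->0x1d len=2 : eb 0e
query mem[0x15]=0x0a, mem[0x17]=0xc7, mem[0x16]=0xa9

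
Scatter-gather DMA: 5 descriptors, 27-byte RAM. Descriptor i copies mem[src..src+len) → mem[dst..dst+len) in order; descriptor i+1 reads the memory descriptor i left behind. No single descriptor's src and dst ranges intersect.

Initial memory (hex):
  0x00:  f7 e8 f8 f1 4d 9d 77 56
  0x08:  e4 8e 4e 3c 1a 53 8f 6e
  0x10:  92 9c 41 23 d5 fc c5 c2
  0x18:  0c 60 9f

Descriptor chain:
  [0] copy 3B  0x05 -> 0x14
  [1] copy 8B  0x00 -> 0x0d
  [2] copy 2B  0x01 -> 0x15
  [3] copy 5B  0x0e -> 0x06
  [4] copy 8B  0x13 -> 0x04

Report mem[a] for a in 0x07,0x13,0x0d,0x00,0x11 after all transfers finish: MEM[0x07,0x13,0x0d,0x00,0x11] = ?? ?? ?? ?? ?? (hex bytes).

#0 dst[0x14+3] := {0x9d,0x77,0x56}
#1 dst[0x0d+8] := {0xf7,0xe8,0xf8,0xf1,0x4d,0x9d,0x77,0x56}
#2 dst[0x15+2] := {0xe8,0xf8}
#3 dst[0x06+5] := {0xe8,0xf8,0xf1,0x4d,0x9d}
#4 dst[0x04+8] := {0x77,0x56,0xe8,0xf8,0xc2,0x0c,0x60,0x9f}
query mem[0x07]=0xf8, mem[0x13]=0x77, mem[0x0d]=0xf7, mem[0x00]=0xf7, mem[0x11]=0x4d

MEM[0x07,0x13,0x0d,0x00,0x11] = f8 77 f7 f7 4d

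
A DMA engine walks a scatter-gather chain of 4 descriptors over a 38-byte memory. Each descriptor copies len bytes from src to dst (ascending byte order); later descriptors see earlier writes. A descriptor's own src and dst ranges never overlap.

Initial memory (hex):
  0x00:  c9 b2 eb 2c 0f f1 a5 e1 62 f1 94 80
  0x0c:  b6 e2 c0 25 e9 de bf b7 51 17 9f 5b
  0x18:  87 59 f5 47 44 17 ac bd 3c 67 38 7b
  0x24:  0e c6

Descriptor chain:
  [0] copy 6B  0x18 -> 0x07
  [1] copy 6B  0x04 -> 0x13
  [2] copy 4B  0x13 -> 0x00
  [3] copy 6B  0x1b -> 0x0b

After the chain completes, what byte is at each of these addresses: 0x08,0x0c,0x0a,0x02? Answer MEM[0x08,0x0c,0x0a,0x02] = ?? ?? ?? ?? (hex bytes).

#0 dst[0x07+6] := {0x87,0x59,0xf5,0x47,0x44,0x17}
#1 dst[0x13+6] := {0x0f,0xf1,0xa5,0x87,0x59,0xf5}
#2 dst[0x00+4] := {0x0f,0xf1,0xa5,0x87}
#3 dst[0x0b+6] := {0x47,0x44,0x17,0xac,0xbd,0x3c}
query mem[0x08]=0x59, mem[0x0c]=0x44, mem[0x0a]=0x47, mem[0x02]=0xa5

MEM[0x08,0x0c,0x0a,0x02] = 59 44 47 a5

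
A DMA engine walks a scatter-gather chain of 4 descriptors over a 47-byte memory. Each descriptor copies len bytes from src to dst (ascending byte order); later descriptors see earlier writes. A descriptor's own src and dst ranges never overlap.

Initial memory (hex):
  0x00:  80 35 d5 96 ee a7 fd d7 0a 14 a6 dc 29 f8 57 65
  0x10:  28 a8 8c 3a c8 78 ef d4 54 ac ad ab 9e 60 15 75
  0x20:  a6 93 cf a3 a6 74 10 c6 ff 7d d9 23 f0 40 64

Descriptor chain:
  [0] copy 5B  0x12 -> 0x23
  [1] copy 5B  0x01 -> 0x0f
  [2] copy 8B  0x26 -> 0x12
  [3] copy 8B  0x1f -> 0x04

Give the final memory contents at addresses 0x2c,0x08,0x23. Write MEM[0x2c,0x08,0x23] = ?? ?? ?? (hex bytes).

MEM[0x2c,0x08,0x23] = f0 8c 8c

#0 dst[0x23+5] := {0x8c,0x3a,0xc8,0x78,0xef}
#1 dst[0x0f+5] := {0x35,0xd5,0x96,0xee,0xa7}
#2 dst[0x12+8] := {0x78,0xef,0xff,0x7d,0xd9,0x23,0xf0,0x40}
#3 dst[0x04+8] := {0x75,0xa6,0x93,0xcf,0x8c,0x3a,0xc8,0x78}
query mem[0x2c]=0xf0, mem[0x08]=0x8c, mem[0x23]=0x8c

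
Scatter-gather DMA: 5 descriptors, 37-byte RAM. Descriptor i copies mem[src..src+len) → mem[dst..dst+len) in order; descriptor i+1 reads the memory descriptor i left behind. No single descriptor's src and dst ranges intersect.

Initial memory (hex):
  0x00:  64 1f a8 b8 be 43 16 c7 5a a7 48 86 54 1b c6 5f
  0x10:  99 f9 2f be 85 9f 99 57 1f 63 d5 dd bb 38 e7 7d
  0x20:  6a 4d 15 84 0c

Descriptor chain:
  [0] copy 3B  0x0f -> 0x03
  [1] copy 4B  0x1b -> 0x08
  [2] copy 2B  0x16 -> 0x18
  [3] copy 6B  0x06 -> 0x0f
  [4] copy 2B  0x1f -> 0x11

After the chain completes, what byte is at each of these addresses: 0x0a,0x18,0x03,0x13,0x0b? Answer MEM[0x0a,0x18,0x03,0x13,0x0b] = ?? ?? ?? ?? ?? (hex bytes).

#0 dst[0x03+3] := {0x5f,0x99,0xf9}
#1 dst[0x08+4] := {0xdd,0xbb,0x38,0xe7}
#2 dst[0x18+2] := {0x99,0x57}
#3 dst[0x0f+6] := {0x16,0xc7,0xdd,0xbb,0x38,0xe7}
#4 dst[0x11+2] := {0x7d,0x6a}
query mem[0x0a]=0x38, mem[0x18]=0x99, mem[0x03]=0x5f, mem[0x13]=0x38, mem[0x0b]=0xe7

MEM[0x0a,0x18,0x03,0x13,0x0b] = 38 99 5f 38 e7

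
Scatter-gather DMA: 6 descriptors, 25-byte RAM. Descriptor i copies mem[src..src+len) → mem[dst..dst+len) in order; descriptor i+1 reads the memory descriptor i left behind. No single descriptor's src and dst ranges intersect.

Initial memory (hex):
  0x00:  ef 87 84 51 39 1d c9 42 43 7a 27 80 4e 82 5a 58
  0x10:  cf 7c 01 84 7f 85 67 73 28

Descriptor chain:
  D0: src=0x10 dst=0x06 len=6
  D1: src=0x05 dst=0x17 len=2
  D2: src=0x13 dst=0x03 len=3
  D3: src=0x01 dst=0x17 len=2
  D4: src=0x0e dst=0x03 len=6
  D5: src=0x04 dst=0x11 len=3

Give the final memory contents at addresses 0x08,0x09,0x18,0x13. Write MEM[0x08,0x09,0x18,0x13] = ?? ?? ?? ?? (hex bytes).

  after D0: wrote 6B at 0x06 = cf7c01847f85
  after D1: wrote 2B at 0x17 = 1dcf
  after D2: wrote 3B at 0x03 = 847f85
  after D3: wrote 2B at 0x17 = 8784
  after D4: wrote 6B at 0x03 = 5a58cf7c0184
  after D5: wrote 3B at 0x11 = 58cf7c
query mem[0x08]=0x84, mem[0x09]=0x84, mem[0x18]=0x84, mem[0x13]=0x7c

MEM[0x08,0x09,0x18,0x13] = 84 84 84 7c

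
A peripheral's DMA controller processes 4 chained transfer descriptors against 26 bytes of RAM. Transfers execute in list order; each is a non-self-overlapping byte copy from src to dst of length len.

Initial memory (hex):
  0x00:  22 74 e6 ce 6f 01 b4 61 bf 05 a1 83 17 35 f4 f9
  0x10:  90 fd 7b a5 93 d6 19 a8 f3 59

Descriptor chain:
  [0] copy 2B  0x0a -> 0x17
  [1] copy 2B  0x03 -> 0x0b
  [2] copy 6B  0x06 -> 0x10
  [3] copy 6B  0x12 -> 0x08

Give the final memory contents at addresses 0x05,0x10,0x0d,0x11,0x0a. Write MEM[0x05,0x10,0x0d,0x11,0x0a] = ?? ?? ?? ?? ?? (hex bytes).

#0 dst[0x17+2] := {0xa1,0x83}
#1 dst[0x0b+2] := {0xce,0x6f}
#2 dst[0x10+6] := {0xb4,0x61,0xbf,0x05,0xa1,0xce}
#3 dst[0x08+6] := {0xbf,0x05,0xa1,0xce,0x19,0xa1}
query mem[0x05]=0x01, mem[0x10]=0xb4, mem[0x0d]=0xa1, mem[0x11]=0x61, mem[0x0a]=0xa1

MEM[0x05,0x10,0x0d,0x11,0x0a] = 01 b4 a1 61 a1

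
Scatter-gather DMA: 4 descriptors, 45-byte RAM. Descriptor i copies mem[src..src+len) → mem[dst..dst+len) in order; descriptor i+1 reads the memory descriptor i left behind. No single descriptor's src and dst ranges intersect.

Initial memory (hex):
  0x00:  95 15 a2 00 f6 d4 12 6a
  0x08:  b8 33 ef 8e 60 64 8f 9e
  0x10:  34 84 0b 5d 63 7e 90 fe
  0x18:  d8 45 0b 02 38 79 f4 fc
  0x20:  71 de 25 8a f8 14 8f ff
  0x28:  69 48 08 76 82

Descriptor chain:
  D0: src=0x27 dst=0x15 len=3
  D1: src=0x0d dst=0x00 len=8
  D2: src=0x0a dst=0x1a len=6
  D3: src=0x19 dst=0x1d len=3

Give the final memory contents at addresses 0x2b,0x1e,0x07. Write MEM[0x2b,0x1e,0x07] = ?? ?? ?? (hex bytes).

MEM[0x2b,0x1e,0x07] = 76 ef 63

D0: mem[0x15..0x17] <- [ff 69 48]
D1: mem[0x00..0x07] <- [64 8f 9e 34 84 0b 5d 63]
D2: mem[0x1a..0x1f] <- [ef 8e 60 64 8f 9e]
D3: mem[0x1d..0x1f] <- [45 ef 8e]
query mem[0x2b]=0x76, mem[0x1e]=0xef, mem[0x07]=0x63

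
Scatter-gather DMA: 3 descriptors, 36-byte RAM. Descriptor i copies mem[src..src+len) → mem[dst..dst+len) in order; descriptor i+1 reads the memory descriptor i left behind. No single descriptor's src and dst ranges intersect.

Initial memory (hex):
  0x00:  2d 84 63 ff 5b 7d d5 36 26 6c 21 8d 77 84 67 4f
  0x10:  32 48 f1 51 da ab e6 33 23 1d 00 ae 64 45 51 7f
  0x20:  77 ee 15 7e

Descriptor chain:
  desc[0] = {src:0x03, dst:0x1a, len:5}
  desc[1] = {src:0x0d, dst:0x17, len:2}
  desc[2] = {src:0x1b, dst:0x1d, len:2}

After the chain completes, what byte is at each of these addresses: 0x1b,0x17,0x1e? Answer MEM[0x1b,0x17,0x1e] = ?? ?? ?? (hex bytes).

D0: mem[0x1a..0x1e] <- [ff 5b 7d d5 36]
D1: mem[0x17..0x18] <- [84 67]
D2: mem[0x1d..0x1e] <- [5b 7d]
query mem[0x1b]=0x5b, mem[0x17]=0x84, mem[0x1e]=0x7d

MEM[0x1b,0x17,0x1e] = 5b 84 7d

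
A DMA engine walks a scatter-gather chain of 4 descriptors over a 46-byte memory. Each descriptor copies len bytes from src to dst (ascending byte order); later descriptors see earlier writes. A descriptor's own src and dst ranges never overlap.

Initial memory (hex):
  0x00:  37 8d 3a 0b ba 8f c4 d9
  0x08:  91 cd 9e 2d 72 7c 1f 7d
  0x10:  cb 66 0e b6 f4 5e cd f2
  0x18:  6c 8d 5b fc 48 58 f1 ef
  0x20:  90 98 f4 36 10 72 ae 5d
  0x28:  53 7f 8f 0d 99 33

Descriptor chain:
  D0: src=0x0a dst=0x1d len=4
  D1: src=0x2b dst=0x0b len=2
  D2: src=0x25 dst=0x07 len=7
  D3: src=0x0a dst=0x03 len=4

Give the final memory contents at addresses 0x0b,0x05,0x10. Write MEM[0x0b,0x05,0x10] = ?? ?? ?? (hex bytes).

#0 dst[0x1d+4] := {0x9e,0x2d,0x72,0x7c}
#1 dst[0x0b+2] := {0x0d,0x99}
#2 dst[0x07+7] := {0x72,0xae,0x5d,0x53,0x7f,0x8f,0x0d}
#3 dst[0x03+4] := {0x53,0x7f,0x8f,0x0d}
query mem[0x0b]=0x7f, mem[0x05]=0x8f, mem[0x10]=0xcb

MEM[0x0b,0x05,0x10] = 7f 8f cb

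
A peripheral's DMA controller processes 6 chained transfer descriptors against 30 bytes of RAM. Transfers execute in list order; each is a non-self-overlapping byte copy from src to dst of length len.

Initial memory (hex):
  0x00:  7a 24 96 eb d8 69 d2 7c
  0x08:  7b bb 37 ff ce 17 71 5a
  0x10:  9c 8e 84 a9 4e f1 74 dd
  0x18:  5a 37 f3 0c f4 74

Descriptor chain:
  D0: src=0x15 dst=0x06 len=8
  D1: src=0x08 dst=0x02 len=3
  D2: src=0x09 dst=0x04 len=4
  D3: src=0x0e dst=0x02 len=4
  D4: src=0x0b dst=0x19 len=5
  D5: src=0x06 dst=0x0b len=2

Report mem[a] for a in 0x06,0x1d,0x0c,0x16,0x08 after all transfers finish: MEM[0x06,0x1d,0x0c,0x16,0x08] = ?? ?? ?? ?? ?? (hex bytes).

MEM[0x06,0x1d,0x0c,0x16,0x08] = f3 5a 0c 74 dd

D0: mem[0x06..0x0d] <- [f1 74 dd 5a 37 f3 0c f4]
D1: mem[0x02..0x04] <- [dd 5a 37]
D2: mem[0x04..0x07] <- [5a 37 f3 0c]
D3: mem[0x02..0x05] <- [71 5a 9c 8e]
D4: mem[0x19..0x1d] <- [f3 0c f4 71 5a]
D5: mem[0x0b..0x0c] <- [f3 0c]
query mem[0x06]=0xf3, mem[0x1d]=0x5a, mem[0x0c]=0x0c, mem[0x16]=0x74, mem[0x08]=0xdd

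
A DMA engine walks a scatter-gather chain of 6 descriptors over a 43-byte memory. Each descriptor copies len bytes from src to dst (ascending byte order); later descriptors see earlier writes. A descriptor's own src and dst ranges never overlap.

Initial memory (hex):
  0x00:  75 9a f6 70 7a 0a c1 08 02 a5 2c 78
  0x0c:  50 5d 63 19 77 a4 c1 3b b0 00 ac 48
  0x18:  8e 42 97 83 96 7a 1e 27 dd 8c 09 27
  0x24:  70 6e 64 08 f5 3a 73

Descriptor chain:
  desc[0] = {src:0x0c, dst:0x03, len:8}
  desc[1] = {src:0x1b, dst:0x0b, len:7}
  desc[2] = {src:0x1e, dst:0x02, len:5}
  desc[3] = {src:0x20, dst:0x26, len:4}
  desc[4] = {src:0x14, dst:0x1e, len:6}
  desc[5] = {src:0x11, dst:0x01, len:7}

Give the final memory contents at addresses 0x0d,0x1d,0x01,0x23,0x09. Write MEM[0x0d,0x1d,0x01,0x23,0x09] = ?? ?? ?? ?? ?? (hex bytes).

D0: mem[0x03..0x0a] <- [50 5d 63 19 77 a4 c1 3b]
D1: mem[0x0b..0x11] <- [83 96 7a 1e 27 dd 8c]
D2: mem[0x02..0x06] <- [1e 27 dd 8c 09]
D3: mem[0x26..0x29] <- [dd 8c 09 27]
D4: mem[0x1e..0x23] <- [b0 00 ac 48 8e 42]
D5: mem[0x01..0x07] <- [8c c1 3b b0 00 ac 48]
query mem[0x0d]=0x7a, mem[0x1d]=0x7a, mem[0x01]=0x8c, mem[0x23]=0x42, mem[0x09]=0xc1

MEM[0x0d,0x1d,0x01,0x23,0x09] = 7a 7a 8c 42 c1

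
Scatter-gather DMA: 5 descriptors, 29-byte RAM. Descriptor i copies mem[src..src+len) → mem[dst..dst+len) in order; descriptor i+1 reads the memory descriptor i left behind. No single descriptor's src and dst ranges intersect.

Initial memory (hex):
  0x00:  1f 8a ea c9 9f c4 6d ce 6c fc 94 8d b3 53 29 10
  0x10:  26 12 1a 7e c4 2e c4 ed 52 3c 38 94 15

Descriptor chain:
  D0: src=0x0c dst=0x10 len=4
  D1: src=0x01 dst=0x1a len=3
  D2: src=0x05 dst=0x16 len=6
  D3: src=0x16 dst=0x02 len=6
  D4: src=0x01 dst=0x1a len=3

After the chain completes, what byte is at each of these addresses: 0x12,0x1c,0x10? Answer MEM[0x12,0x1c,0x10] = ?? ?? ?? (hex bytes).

[0] 0x0c->0x10 len=4 : b3 53 29 10
[1] 0x01->0x1a len=3 : 8a ea c9
[2] 0x05->0x16 len=6 : c4 6d ce 6c fc 94
[3] 0x16->0x02 len=6 : c4 6d ce 6c fc 94
[4] 0x01->0x1a len=3 : 8a c4 6d
query mem[0x12]=0x29, mem[0x1c]=0x6d, mem[0x10]=0xb3

MEM[0x12,0x1c,0x10] = 29 6d b3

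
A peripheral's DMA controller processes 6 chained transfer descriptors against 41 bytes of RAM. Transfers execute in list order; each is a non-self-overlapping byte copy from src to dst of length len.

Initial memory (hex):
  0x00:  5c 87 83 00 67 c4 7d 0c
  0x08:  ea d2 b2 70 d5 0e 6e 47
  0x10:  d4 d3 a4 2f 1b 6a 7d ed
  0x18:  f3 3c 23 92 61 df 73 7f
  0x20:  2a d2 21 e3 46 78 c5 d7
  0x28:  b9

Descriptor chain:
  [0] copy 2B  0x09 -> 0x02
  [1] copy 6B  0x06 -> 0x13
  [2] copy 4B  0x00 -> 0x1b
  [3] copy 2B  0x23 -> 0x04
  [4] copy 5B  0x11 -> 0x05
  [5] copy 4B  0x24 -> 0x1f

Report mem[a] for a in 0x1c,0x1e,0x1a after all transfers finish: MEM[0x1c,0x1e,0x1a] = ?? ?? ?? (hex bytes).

MEM[0x1c,0x1e,0x1a] = 87 b2 23

D0: mem[0x02..0x03] <- [d2 b2]
D1: mem[0x13..0x18] <- [7d 0c ea d2 b2 70]
D2: mem[0x1b..0x1e] <- [5c 87 d2 b2]
D3: mem[0x04..0x05] <- [e3 46]
D4: mem[0x05..0x09] <- [d3 a4 7d 0c ea]
D5: mem[0x1f..0x22] <- [46 78 c5 d7]
query mem[0x1c]=0x87, mem[0x1e]=0xb2, mem[0x1a]=0x23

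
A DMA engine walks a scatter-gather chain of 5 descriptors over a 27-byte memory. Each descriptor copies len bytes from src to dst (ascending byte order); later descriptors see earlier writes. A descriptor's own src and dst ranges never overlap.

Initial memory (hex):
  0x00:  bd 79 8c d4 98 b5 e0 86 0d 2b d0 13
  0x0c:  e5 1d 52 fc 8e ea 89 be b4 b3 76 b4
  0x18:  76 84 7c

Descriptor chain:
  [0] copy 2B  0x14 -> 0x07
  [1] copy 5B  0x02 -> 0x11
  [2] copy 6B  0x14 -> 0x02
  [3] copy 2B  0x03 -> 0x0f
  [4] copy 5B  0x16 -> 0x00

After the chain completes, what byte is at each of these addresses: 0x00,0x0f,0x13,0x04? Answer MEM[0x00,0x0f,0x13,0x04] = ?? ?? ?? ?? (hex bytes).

[0] 0x14->0x07 len=2 : b4 b3
[1] 0x02->0x11 len=5 : 8c d4 98 b5 e0
[2] 0x14->0x02 len=6 : b5 e0 76 b4 76 84
[3] 0x03->0x0f len=2 : e0 76
[4] 0x16->0x00 len=5 : 76 b4 76 84 7c
query mem[0x00]=0x76, mem[0x0f]=0xe0, mem[0x13]=0x98, mem[0x04]=0x7c

MEM[0x00,0x0f,0x13,0x04] = 76 e0 98 7c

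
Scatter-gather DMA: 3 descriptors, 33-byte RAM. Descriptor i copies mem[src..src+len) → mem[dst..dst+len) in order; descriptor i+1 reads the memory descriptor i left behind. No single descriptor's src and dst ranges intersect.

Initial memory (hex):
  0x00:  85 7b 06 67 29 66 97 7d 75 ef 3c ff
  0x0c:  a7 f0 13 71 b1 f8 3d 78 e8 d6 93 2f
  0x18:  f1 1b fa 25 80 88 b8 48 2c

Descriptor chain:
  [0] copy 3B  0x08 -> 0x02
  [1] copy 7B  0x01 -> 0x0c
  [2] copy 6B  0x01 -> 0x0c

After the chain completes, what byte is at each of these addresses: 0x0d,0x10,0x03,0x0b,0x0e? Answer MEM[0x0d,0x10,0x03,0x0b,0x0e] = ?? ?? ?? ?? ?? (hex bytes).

[0] 0x08->0x02 len=3 : 75 ef 3c
[1] 0x01->0x0c len=7 : 7b 75 ef 3c 66 97 7d
[2] 0x01->0x0c len=6 : 7b 75 ef 3c 66 97
query mem[0x0d]=0x75, mem[0x10]=0x66, mem[0x03]=0xef, mem[0x0b]=0xff, mem[0x0e]=0xef

MEM[0x0d,0x10,0x03,0x0b,0x0e] = 75 66 ef ff ef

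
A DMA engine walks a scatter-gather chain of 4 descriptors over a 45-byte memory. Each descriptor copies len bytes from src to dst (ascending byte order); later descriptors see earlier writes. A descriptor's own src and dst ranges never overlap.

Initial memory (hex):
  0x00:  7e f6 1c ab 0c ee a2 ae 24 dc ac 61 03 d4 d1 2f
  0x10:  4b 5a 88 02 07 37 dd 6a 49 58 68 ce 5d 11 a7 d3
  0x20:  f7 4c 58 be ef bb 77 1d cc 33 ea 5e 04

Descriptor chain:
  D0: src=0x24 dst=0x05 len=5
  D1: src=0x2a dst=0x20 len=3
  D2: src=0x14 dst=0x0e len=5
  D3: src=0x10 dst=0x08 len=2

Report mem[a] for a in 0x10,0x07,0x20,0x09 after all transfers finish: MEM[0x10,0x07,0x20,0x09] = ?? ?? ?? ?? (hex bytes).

#0 dst[0x05+5] := {0xef,0xbb,0x77,0x1d,0xcc}
#1 dst[0x20+3] := {0xea,0x5e,0x04}
#2 dst[0x0e+5] := {0x07,0x37,0xdd,0x6a,0x49}
#3 dst[0x08+2] := {0xdd,0x6a}
query mem[0x10]=0xdd, mem[0x07]=0x77, mem[0x20]=0xea, mem[0x09]=0x6a

MEM[0x10,0x07,0x20,0x09] = dd 77 ea 6a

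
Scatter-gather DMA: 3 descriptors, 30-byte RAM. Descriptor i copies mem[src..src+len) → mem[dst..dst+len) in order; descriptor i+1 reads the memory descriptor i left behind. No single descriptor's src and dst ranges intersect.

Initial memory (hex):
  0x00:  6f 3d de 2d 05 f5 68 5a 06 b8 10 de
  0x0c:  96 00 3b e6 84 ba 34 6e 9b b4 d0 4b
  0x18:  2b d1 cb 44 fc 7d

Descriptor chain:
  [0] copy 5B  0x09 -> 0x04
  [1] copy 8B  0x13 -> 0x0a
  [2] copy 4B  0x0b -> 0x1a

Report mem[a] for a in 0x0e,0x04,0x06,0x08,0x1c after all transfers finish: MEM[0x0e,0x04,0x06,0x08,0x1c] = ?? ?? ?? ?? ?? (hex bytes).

MEM[0x0e,0x04,0x06,0x08,0x1c] = 4b b8 de 00 d0

#0 dst[0x04+5] := {0xb8,0x10,0xde,0x96,0x00}
#1 dst[0x0a+8] := {0x6e,0x9b,0xb4,0xd0,0x4b,0x2b,0xd1,0xcb}
#2 dst[0x1a+4] := {0x9b,0xb4,0xd0,0x4b}
query mem[0x0e]=0x4b, mem[0x04]=0xb8, mem[0x06]=0xde, mem[0x08]=0x00, mem[0x1c]=0xd0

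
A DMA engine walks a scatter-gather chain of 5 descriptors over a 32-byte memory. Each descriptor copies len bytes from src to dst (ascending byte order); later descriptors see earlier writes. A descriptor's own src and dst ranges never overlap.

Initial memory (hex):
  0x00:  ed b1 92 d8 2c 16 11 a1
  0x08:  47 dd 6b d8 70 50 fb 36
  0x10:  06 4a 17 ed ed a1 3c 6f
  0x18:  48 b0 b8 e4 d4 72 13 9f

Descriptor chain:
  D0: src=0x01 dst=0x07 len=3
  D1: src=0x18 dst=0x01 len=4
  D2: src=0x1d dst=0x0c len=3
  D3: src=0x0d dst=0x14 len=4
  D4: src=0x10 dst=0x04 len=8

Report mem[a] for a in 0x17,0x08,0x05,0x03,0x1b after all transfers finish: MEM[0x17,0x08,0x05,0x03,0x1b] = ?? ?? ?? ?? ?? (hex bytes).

[0] 0x01->0x07 len=3 : b1 92 d8
[1] 0x18->0x01 len=4 : 48 b0 b8 e4
[2] 0x1d->0x0c len=3 : 72 13 9f
[3] 0x0d->0x14 len=4 : 13 9f 36 06
[4] 0x10->0x04 len=8 : 06 4a 17 ed 13 9f 36 06
query mem[0x17]=0x06, mem[0x08]=0x13, mem[0x05]=0x4a, mem[0x03]=0xb8, mem[0x1b]=0xe4

MEM[0x17,0x08,0x05,0x03,0x1b] = 06 13 4a b8 e4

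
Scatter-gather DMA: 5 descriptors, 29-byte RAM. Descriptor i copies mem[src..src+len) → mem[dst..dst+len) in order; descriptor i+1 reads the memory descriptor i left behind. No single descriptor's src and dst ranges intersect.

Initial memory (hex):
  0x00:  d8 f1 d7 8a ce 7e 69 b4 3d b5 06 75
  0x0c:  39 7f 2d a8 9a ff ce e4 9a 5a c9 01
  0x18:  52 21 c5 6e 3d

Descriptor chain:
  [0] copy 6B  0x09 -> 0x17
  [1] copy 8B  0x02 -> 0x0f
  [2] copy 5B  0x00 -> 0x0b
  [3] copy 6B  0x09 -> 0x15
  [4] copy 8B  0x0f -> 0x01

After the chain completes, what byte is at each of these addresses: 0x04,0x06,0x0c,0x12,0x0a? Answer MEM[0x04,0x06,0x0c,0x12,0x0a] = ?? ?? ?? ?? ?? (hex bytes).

#0 dst[0x17+6] := {0xb5,0x06,0x75,0x39,0x7f,0x2d}
#1 dst[0x0f+8] := {0xd7,0x8a,0xce,0x7e,0x69,0xb4,0x3d,0xb5}
#2 dst[0x0b+5] := {0xd8,0xf1,0xd7,0x8a,0xce}
#3 dst[0x15+6] := {0xb5,0x06,0xd8,0xf1,0xd7,0x8a}
#4 dst[0x01+8] := {0xce,0x8a,0xce,0x7e,0x69,0xb4,0xb5,0x06}
query mem[0x04]=0x7e, mem[0x06]=0xb4, mem[0x0c]=0xf1, mem[0x12]=0x7e, mem[0x0a]=0x06

MEM[0x04,0x06,0x0c,0x12,0x0a] = 7e b4 f1 7e 06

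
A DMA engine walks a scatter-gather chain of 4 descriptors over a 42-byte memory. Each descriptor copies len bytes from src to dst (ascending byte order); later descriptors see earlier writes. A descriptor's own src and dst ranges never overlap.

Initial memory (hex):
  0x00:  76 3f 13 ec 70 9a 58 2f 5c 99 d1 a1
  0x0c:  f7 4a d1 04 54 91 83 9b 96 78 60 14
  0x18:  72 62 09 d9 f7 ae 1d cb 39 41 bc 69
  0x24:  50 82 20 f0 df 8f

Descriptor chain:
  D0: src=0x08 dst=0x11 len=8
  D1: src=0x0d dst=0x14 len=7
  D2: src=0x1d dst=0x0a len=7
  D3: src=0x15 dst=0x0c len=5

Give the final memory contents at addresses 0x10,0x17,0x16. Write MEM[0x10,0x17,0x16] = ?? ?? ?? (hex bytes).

D0: mem[0x11..0x18] <- [5c 99 d1 a1 f7 4a d1 04]
D1: mem[0x14..0x1a] <- [4a d1 04 54 5c 99 d1]
D2: mem[0x0a..0x10] <- [ae 1d cb 39 41 bc 69]
D3: mem[0x0c..0x10] <- [d1 04 54 5c 99]
query mem[0x10]=0x99, mem[0x17]=0x54, mem[0x16]=0x04

MEM[0x10,0x17,0x16] = 99 54 04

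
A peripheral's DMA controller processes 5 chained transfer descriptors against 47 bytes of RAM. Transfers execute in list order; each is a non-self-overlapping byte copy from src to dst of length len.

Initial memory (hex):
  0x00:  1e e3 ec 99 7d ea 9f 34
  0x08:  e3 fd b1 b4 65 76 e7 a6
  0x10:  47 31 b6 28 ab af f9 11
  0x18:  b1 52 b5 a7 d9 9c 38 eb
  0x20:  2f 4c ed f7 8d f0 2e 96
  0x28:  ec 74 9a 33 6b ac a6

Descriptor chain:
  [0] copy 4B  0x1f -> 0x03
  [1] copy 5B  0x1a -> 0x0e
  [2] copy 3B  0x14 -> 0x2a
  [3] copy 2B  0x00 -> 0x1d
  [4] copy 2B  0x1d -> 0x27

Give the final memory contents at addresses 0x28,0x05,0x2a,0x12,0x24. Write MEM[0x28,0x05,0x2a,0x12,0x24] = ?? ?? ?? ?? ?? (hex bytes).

[0] 0x1f->0x03 len=4 : eb 2f 4c ed
[1] 0x1a->0x0e len=5 : b5 a7 d9 9c 38
[2] 0x14->0x2a len=3 : ab af f9
[3] 0x00->0x1d len=2 : 1e e3
[4] 0x1d->0x27 len=2 : 1e e3
query mem[0x28]=0xe3, mem[0x05]=0x4c, mem[0x2a]=0xab, mem[0x12]=0x38, mem[0x24]=0x8d

MEM[0x28,0x05,0x2a,0x12,0x24] = e3 4c ab 38 8d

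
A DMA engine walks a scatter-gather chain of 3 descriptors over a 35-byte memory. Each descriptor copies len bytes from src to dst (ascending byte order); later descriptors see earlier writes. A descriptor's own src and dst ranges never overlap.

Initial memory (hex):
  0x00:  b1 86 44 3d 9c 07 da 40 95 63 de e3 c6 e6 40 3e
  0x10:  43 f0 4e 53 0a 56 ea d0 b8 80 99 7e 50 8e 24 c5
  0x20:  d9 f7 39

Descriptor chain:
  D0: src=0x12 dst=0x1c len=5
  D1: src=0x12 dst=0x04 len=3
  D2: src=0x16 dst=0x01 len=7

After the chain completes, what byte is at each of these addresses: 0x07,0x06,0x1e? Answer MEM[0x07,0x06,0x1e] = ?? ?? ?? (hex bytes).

[0] 0x12->0x1c len=5 : 4e 53 0a 56 ea
[1] 0x12->0x04 len=3 : 4e 53 0a
[2] 0x16->0x01 len=7 : ea d0 b8 80 99 7e 4e
query mem[0x07]=0x4e, mem[0x06]=0x7e, mem[0x1e]=0x0a

MEM[0x07,0x06,0x1e] = 4e 7e 0a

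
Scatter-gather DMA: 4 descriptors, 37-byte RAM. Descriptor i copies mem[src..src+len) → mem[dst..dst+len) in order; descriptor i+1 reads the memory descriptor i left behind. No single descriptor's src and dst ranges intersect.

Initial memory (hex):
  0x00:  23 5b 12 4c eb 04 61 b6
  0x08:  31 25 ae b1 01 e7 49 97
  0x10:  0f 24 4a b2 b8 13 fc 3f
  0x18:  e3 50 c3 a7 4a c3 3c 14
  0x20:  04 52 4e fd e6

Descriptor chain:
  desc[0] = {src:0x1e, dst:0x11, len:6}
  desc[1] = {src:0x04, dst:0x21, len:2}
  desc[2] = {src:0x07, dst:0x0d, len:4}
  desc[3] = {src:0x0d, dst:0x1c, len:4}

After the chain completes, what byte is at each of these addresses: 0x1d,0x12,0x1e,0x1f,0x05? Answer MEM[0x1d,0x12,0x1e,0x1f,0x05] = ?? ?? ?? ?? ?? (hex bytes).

#0 dst[0x11+6] := {0x3c,0x14,0x04,0x52,0x4e,0xfd}
#1 dst[0x21+2] := {0xeb,0x04}
#2 dst[0x0d+4] := {0xb6,0x31,0x25,0xae}
#3 dst[0x1c+4] := {0xb6,0x31,0x25,0xae}
query mem[0x1d]=0x31, mem[0x12]=0x14, mem[0x1e]=0x25, mem[0x1f]=0xae, mem[0x05]=0x04

MEM[0x1d,0x12,0x1e,0x1f,0x05] = 31 14 25 ae 04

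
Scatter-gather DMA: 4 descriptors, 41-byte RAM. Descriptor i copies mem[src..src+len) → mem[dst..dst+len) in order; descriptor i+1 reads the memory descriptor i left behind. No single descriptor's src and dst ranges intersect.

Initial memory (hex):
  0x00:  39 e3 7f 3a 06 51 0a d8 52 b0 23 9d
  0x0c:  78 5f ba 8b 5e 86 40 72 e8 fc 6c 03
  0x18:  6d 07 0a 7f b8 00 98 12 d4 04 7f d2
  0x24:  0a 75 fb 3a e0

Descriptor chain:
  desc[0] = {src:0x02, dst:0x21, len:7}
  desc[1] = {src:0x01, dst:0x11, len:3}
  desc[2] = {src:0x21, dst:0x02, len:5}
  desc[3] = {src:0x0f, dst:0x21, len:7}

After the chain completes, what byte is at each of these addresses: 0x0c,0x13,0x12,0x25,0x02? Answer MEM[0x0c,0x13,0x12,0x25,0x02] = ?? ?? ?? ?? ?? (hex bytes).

MEM[0x0c,0x13,0x12,0x25,0x02] = 78 3a 7f 3a 7f

[0] 0x02->0x21 len=7 : 7f 3a 06 51 0a d8 52
[1] 0x01->0x11 len=3 : e3 7f 3a
[2] 0x21->0x02 len=5 : 7f 3a 06 51 0a
[3] 0x0f->0x21 len=7 : 8b 5e e3 7f 3a e8 fc
query mem[0x0c]=0x78, mem[0x13]=0x3a, mem[0x12]=0x7f, mem[0x25]=0x3a, mem[0x02]=0x7f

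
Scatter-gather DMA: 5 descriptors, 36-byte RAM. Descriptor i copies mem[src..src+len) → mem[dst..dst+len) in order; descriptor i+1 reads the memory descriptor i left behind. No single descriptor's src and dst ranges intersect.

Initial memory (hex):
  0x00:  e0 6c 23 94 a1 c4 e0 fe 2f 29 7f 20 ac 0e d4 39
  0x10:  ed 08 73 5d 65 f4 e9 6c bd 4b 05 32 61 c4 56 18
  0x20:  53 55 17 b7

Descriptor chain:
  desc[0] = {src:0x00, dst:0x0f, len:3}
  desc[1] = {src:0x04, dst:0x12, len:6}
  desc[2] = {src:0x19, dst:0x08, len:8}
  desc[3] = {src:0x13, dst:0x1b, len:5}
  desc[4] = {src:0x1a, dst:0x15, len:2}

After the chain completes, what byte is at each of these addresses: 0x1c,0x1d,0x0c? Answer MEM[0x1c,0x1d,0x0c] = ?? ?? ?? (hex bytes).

[0] 0x00->0x0f len=3 : e0 6c 23
[1] 0x04->0x12 len=6 : a1 c4 e0 fe 2f 29
[2] 0x19->0x08 len=8 : 4b 05 32 61 c4 56 18 53
[3] 0x13->0x1b len=5 : c4 e0 fe 2f 29
[4] 0x1a->0x15 len=2 : 05 c4
query mem[0x1c]=0xe0, mem[0x1d]=0xfe, mem[0x0c]=0xc4

MEM[0x1c,0x1d,0x0c] = e0 fe c4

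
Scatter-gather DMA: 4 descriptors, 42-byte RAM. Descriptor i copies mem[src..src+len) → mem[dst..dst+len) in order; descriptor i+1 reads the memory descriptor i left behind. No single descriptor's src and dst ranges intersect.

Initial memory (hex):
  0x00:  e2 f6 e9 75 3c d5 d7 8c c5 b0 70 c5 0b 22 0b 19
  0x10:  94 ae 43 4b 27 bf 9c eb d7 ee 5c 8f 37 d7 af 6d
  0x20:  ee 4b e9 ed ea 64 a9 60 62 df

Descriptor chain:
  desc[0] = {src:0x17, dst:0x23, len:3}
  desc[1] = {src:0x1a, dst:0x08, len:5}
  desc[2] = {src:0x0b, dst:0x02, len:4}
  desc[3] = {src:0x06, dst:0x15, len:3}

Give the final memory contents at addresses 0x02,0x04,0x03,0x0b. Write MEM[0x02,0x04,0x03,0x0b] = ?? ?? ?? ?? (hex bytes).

  after D0: wrote 3B at 0x23 = ebd7ee
  after D1: wrote 5B at 0x08 = 5c8f37d7af
  after D2: wrote 4B at 0x02 = d7af220b
  after D3: wrote 3B at 0x15 = d78c5c
query mem[0x02]=0xd7, mem[0x04]=0x22, mem[0x03]=0xaf, mem[0x0b]=0xd7

MEM[0x02,0x04,0x03,0x0b] = d7 22 af d7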